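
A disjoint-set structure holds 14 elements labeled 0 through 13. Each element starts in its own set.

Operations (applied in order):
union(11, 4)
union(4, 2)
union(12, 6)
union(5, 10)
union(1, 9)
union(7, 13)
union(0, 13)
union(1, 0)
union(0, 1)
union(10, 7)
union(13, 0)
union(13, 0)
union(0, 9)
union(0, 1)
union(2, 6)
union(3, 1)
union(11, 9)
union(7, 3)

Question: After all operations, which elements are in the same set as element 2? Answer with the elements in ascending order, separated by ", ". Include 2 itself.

Answer: 0, 1, 2, 3, 4, 5, 6, 7, 9, 10, 11, 12, 13

Derivation:
Step 1: union(11, 4) -> merged; set of 11 now {4, 11}
Step 2: union(4, 2) -> merged; set of 4 now {2, 4, 11}
Step 3: union(12, 6) -> merged; set of 12 now {6, 12}
Step 4: union(5, 10) -> merged; set of 5 now {5, 10}
Step 5: union(1, 9) -> merged; set of 1 now {1, 9}
Step 6: union(7, 13) -> merged; set of 7 now {7, 13}
Step 7: union(0, 13) -> merged; set of 0 now {0, 7, 13}
Step 8: union(1, 0) -> merged; set of 1 now {0, 1, 7, 9, 13}
Step 9: union(0, 1) -> already same set; set of 0 now {0, 1, 7, 9, 13}
Step 10: union(10, 7) -> merged; set of 10 now {0, 1, 5, 7, 9, 10, 13}
Step 11: union(13, 0) -> already same set; set of 13 now {0, 1, 5, 7, 9, 10, 13}
Step 12: union(13, 0) -> already same set; set of 13 now {0, 1, 5, 7, 9, 10, 13}
Step 13: union(0, 9) -> already same set; set of 0 now {0, 1, 5, 7, 9, 10, 13}
Step 14: union(0, 1) -> already same set; set of 0 now {0, 1, 5, 7, 9, 10, 13}
Step 15: union(2, 6) -> merged; set of 2 now {2, 4, 6, 11, 12}
Step 16: union(3, 1) -> merged; set of 3 now {0, 1, 3, 5, 7, 9, 10, 13}
Step 17: union(11, 9) -> merged; set of 11 now {0, 1, 2, 3, 4, 5, 6, 7, 9, 10, 11, 12, 13}
Step 18: union(7, 3) -> already same set; set of 7 now {0, 1, 2, 3, 4, 5, 6, 7, 9, 10, 11, 12, 13}
Component of 2: {0, 1, 2, 3, 4, 5, 6, 7, 9, 10, 11, 12, 13}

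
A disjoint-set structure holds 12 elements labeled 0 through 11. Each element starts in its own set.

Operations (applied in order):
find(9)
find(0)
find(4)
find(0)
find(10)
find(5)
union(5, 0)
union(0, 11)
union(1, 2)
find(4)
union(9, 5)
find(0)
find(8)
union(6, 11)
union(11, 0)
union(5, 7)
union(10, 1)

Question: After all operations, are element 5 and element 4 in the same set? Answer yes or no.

Answer: no

Derivation:
Step 1: find(9) -> no change; set of 9 is {9}
Step 2: find(0) -> no change; set of 0 is {0}
Step 3: find(4) -> no change; set of 4 is {4}
Step 4: find(0) -> no change; set of 0 is {0}
Step 5: find(10) -> no change; set of 10 is {10}
Step 6: find(5) -> no change; set of 5 is {5}
Step 7: union(5, 0) -> merged; set of 5 now {0, 5}
Step 8: union(0, 11) -> merged; set of 0 now {0, 5, 11}
Step 9: union(1, 2) -> merged; set of 1 now {1, 2}
Step 10: find(4) -> no change; set of 4 is {4}
Step 11: union(9, 5) -> merged; set of 9 now {0, 5, 9, 11}
Step 12: find(0) -> no change; set of 0 is {0, 5, 9, 11}
Step 13: find(8) -> no change; set of 8 is {8}
Step 14: union(6, 11) -> merged; set of 6 now {0, 5, 6, 9, 11}
Step 15: union(11, 0) -> already same set; set of 11 now {0, 5, 6, 9, 11}
Step 16: union(5, 7) -> merged; set of 5 now {0, 5, 6, 7, 9, 11}
Step 17: union(10, 1) -> merged; set of 10 now {1, 2, 10}
Set of 5: {0, 5, 6, 7, 9, 11}; 4 is not a member.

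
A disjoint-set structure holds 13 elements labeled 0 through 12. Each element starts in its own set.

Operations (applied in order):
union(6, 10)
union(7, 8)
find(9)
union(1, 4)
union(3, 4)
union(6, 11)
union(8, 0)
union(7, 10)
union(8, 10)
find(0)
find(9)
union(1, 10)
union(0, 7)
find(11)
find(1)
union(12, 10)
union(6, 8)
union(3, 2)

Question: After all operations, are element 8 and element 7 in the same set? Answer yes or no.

Answer: yes

Derivation:
Step 1: union(6, 10) -> merged; set of 6 now {6, 10}
Step 2: union(7, 8) -> merged; set of 7 now {7, 8}
Step 3: find(9) -> no change; set of 9 is {9}
Step 4: union(1, 4) -> merged; set of 1 now {1, 4}
Step 5: union(3, 4) -> merged; set of 3 now {1, 3, 4}
Step 6: union(6, 11) -> merged; set of 6 now {6, 10, 11}
Step 7: union(8, 0) -> merged; set of 8 now {0, 7, 8}
Step 8: union(7, 10) -> merged; set of 7 now {0, 6, 7, 8, 10, 11}
Step 9: union(8, 10) -> already same set; set of 8 now {0, 6, 7, 8, 10, 11}
Step 10: find(0) -> no change; set of 0 is {0, 6, 7, 8, 10, 11}
Step 11: find(9) -> no change; set of 9 is {9}
Step 12: union(1, 10) -> merged; set of 1 now {0, 1, 3, 4, 6, 7, 8, 10, 11}
Step 13: union(0, 7) -> already same set; set of 0 now {0, 1, 3, 4, 6, 7, 8, 10, 11}
Step 14: find(11) -> no change; set of 11 is {0, 1, 3, 4, 6, 7, 8, 10, 11}
Step 15: find(1) -> no change; set of 1 is {0, 1, 3, 4, 6, 7, 8, 10, 11}
Step 16: union(12, 10) -> merged; set of 12 now {0, 1, 3, 4, 6, 7, 8, 10, 11, 12}
Step 17: union(6, 8) -> already same set; set of 6 now {0, 1, 3, 4, 6, 7, 8, 10, 11, 12}
Step 18: union(3, 2) -> merged; set of 3 now {0, 1, 2, 3, 4, 6, 7, 8, 10, 11, 12}
Set of 8: {0, 1, 2, 3, 4, 6, 7, 8, 10, 11, 12}; 7 is a member.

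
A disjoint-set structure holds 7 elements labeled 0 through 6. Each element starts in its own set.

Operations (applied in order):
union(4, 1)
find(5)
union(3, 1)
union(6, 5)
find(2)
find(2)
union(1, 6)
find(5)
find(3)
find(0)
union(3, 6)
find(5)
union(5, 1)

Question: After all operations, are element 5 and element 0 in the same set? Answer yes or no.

Step 1: union(4, 1) -> merged; set of 4 now {1, 4}
Step 2: find(5) -> no change; set of 5 is {5}
Step 3: union(3, 1) -> merged; set of 3 now {1, 3, 4}
Step 4: union(6, 5) -> merged; set of 6 now {5, 6}
Step 5: find(2) -> no change; set of 2 is {2}
Step 6: find(2) -> no change; set of 2 is {2}
Step 7: union(1, 6) -> merged; set of 1 now {1, 3, 4, 5, 6}
Step 8: find(5) -> no change; set of 5 is {1, 3, 4, 5, 6}
Step 9: find(3) -> no change; set of 3 is {1, 3, 4, 5, 6}
Step 10: find(0) -> no change; set of 0 is {0}
Step 11: union(3, 6) -> already same set; set of 3 now {1, 3, 4, 5, 6}
Step 12: find(5) -> no change; set of 5 is {1, 3, 4, 5, 6}
Step 13: union(5, 1) -> already same set; set of 5 now {1, 3, 4, 5, 6}
Set of 5: {1, 3, 4, 5, 6}; 0 is not a member.

Answer: no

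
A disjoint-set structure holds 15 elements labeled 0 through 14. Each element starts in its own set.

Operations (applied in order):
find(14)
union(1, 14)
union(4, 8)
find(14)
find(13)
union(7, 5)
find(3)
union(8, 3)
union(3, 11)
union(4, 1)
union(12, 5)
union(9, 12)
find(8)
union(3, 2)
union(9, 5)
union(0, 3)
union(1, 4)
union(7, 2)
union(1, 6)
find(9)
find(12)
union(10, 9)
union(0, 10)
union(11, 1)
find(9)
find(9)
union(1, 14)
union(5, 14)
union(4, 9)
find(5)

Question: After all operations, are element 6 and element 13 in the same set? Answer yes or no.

Step 1: find(14) -> no change; set of 14 is {14}
Step 2: union(1, 14) -> merged; set of 1 now {1, 14}
Step 3: union(4, 8) -> merged; set of 4 now {4, 8}
Step 4: find(14) -> no change; set of 14 is {1, 14}
Step 5: find(13) -> no change; set of 13 is {13}
Step 6: union(7, 5) -> merged; set of 7 now {5, 7}
Step 7: find(3) -> no change; set of 3 is {3}
Step 8: union(8, 3) -> merged; set of 8 now {3, 4, 8}
Step 9: union(3, 11) -> merged; set of 3 now {3, 4, 8, 11}
Step 10: union(4, 1) -> merged; set of 4 now {1, 3, 4, 8, 11, 14}
Step 11: union(12, 5) -> merged; set of 12 now {5, 7, 12}
Step 12: union(9, 12) -> merged; set of 9 now {5, 7, 9, 12}
Step 13: find(8) -> no change; set of 8 is {1, 3, 4, 8, 11, 14}
Step 14: union(3, 2) -> merged; set of 3 now {1, 2, 3, 4, 8, 11, 14}
Step 15: union(9, 5) -> already same set; set of 9 now {5, 7, 9, 12}
Step 16: union(0, 3) -> merged; set of 0 now {0, 1, 2, 3, 4, 8, 11, 14}
Step 17: union(1, 4) -> already same set; set of 1 now {0, 1, 2, 3, 4, 8, 11, 14}
Step 18: union(7, 2) -> merged; set of 7 now {0, 1, 2, 3, 4, 5, 7, 8, 9, 11, 12, 14}
Step 19: union(1, 6) -> merged; set of 1 now {0, 1, 2, 3, 4, 5, 6, 7, 8, 9, 11, 12, 14}
Step 20: find(9) -> no change; set of 9 is {0, 1, 2, 3, 4, 5, 6, 7, 8, 9, 11, 12, 14}
Step 21: find(12) -> no change; set of 12 is {0, 1, 2, 3, 4, 5, 6, 7, 8, 9, 11, 12, 14}
Step 22: union(10, 9) -> merged; set of 10 now {0, 1, 2, 3, 4, 5, 6, 7, 8, 9, 10, 11, 12, 14}
Step 23: union(0, 10) -> already same set; set of 0 now {0, 1, 2, 3, 4, 5, 6, 7, 8, 9, 10, 11, 12, 14}
Step 24: union(11, 1) -> already same set; set of 11 now {0, 1, 2, 3, 4, 5, 6, 7, 8, 9, 10, 11, 12, 14}
Step 25: find(9) -> no change; set of 9 is {0, 1, 2, 3, 4, 5, 6, 7, 8, 9, 10, 11, 12, 14}
Step 26: find(9) -> no change; set of 9 is {0, 1, 2, 3, 4, 5, 6, 7, 8, 9, 10, 11, 12, 14}
Step 27: union(1, 14) -> already same set; set of 1 now {0, 1, 2, 3, 4, 5, 6, 7, 8, 9, 10, 11, 12, 14}
Step 28: union(5, 14) -> already same set; set of 5 now {0, 1, 2, 3, 4, 5, 6, 7, 8, 9, 10, 11, 12, 14}
Step 29: union(4, 9) -> already same set; set of 4 now {0, 1, 2, 3, 4, 5, 6, 7, 8, 9, 10, 11, 12, 14}
Step 30: find(5) -> no change; set of 5 is {0, 1, 2, 3, 4, 5, 6, 7, 8, 9, 10, 11, 12, 14}
Set of 6: {0, 1, 2, 3, 4, 5, 6, 7, 8, 9, 10, 11, 12, 14}; 13 is not a member.

Answer: no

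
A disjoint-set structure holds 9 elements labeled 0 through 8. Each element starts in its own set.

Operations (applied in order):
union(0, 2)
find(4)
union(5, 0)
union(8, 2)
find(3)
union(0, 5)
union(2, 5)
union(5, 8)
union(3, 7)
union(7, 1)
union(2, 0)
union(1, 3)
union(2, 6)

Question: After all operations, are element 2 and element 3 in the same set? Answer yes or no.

Answer: no

Derivation:
Step 1: union(0, 2) -> merged; set of 0 now {0, 2}
Step 2: find(4) -> no change; set of 4 is {4}
Step 3: union(5, 0) -> merged; set of 5 now {0, 2, 5}
Step 4: union(8, 2) -> merged; set of 8 now {0, 2, 5, 8}
Step 5: find(3) -> no change; set of 3 is {3}
Step 6: union(0, 5) -> already same set; set of 0 now {0, 2, 5, 8}
Step 7: union(2, 5) -> already same set; set of 2 now {0, 2, 5, 8}
Step 8: union(5, 8) -> already same set; set of 5 now {0, 2, 5, 8}
Step 9: union(3, 7) -> merged; set of 3 now {3, 7}
Step 10: union(7, 1) -> merged; set of 7 now {1, 3, 7}
Step 11: union(2, 0) -> already same set; set of 2 now {0, 2, 5, 8}
Step 12: union(1, 3) -> already same set; set of 1 now {1, 3, 7}
Step 13: union(2, 6) -> merged; set of 2 now {0, 2, 5, 6, 8}
Set of 2: {0, 2, 5, 6, 8}; 3 is not a member.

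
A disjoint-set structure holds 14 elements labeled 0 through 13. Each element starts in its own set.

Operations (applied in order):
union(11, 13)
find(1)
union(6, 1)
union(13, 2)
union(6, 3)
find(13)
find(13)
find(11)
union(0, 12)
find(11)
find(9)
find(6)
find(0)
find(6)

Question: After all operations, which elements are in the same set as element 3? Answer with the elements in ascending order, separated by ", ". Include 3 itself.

Step 1: union(11, 13) -> merged; set of 11 now {11, 13}
Step 2: find(1) -> no change; set of 1 is {1}
Step 3: union(6, 1) -> merged; set of 6 now {1, 6}
Step 4: union(13, 2) -> merged; set of 13 now {2, 11, 13}
Step 5: union(6, 3) -> merged; set of 6 now {1, 3, 6}
Step 6: find(13) -> no change; set of 13 is {2, 11, 13}
Step 7: find(13) -> no change; set of 13 is {2, 11, 13}
Step 8: find(11) -> no change; set of 11 is {2, 11, 13}
Step 9: union(0, 12) -> merged; set of 0 now {0, 12}
Step 10: find(11) -> no change; set of 11 is {2, 11, 13}
Step 11: find(9) -> no change; set of 9 is {9}
Step 12: find(6) -> no change; set of 6 is {1, 3, 6}
Step 13: find(0) -> no change; set of 0 is {0, 12}
Step 14: find(6) -> no change; set of 6 is {1, 3, 6}
Component of 3: {1, 3, 6}

Answer: 1, 3, 6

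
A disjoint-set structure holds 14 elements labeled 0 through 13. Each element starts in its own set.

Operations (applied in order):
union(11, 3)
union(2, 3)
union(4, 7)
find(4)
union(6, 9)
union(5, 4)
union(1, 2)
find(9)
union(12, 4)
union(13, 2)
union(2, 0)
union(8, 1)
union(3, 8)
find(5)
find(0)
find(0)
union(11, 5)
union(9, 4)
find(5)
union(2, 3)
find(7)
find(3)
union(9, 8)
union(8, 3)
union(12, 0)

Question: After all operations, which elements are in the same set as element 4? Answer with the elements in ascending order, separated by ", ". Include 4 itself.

Step 1: union(11, 3) -> merged; set of 11 now {3, 11}
Step 2: union(2, 3) -> merged; set of 2 now {2, 3, 11}
Step 3: union(4, 7) -> merged; set of 4 now {4, 7}
Step 4: find(4) -> no change; set of 4 is {4, 7}
Step 5: union(6, 9) -> merged; set of 6 now {6, 9}
Step 6: union(5, 4) -> merged; set of 5 now {4, 5, 7}
Step 7: union(1, 2) -> merged; set of 1 now {1, 2, 3, 11}
Step 8: find(9) -> no change; set of 9 is {6, 9}
Step 9: union(12, 4) -> merged; set of 12 now {4, 5, 7, 12}
Step 10: union(13, 2) -> merged; set of 13 now {1, 2, 3, 11, 13}
Step 11: union(2, 0) -> merged; set of 2 now {0, 1, 2, 3, 11, 13}
Step 12: union(8, 1) -> merged; set of 8 now {0, 1, 2, 3, 8, 11, 13}
Step 13: union(3, 8) -> already same set; set of 3 now {0, 1, 2, 3, 8, 11, 13}
Step 14: find(5) -> no change; set of 5 is {4, 5, 7, 12}
Step 15: find(0) -> no change; set of 0 is {0, 1, 2, 3, 8, 11, 13}
Step 16: find(0) -> no change; set of 0 is {0, 1, 2, 3, 8, 11, 13}
Step 17: union(11, 5) -> merged; set of 11 now {0, 1, 2, 3, 4, 5, 7, 8, 11, 12, 13}
Step 18: union(9, 4) -> merged; set of 9 now {0, 1, 2, 3, 4, 5, 6, 7, 8, 9, 11, 12, 13}
Step 19: find(5) -> no change; set of 5 is {0, 1, 2, 3, 4, 5, 6, 7, 8, 9, 11, 12, 13}
Step 20: union(2, 3) -> already same set; set of 2 now {0, 1, 2, 3, 4, 5, 6, 7, 8, 9, 11, 12, 13}
Step 21: find(7) -> no change; set of 7 is {0, 1, 2, 3, 4, 5, 6, 7, 8, 9, 11, 12, 13}
Step 22: find(3) -> no change; set of 3 is {0, 1, 2, 3, 4, 5, 6, 7, 8, 9, 11, 12, 13}
Step 23: union(9, 8) -> already same set; set of 9 now {0, 1, 2, 3, 4, 5, 6, 7, 8, 9, 11, 12, 13}
Step 24: union(8, 3) -> already same set; set of 8 now {0, 1, 2, 3, 4, 5, 6, 7, 8, 9, 11, 12, 13}
Step 25: union(12, 0) -> already same set; set of 12 now {0, 1, 2, 3, 4, 5, 6, 7, 8, 9, 11, 12, 13}
Component of 4: {0, 1, 2, 3, 4, 5, 6, 7, 8, 9, 11, 12, 13}

Answer: 0, 1, 2, 3, 4, 5, 6, 7, 8, 9, 11, 12, 13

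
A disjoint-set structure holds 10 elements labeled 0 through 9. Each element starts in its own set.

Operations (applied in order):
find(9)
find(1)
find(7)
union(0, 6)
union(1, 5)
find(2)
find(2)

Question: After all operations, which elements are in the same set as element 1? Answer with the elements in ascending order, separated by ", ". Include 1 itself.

Answer: 1, 5

Derivation:
Step 1: find(9) -> no change; set of 9 is {9}
Step 2: find(1) -> no change; set of 1 is {1}
Step 3: find(7) -> no change; set of 7 is {7}
Step 4: union(0, 6) -> merged; set of 0 now {0, 6}
Step 5: union(1, 5) -> merged; set of 1 now {1, 5}
Step 6: find(2) -> no change; set of 2 is {2}
Step 7: find(2) -> no change; set of 2 is {2}
Component of 1: {1, 5}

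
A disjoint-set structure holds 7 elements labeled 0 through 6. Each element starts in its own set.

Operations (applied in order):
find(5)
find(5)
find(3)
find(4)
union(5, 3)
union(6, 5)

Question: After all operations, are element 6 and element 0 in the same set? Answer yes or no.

Answer: no

Derivation:
Step 1: find(5) -> no change; set of 5 is {5}
Step 2: find(5) -> no change; set of 5 is {5}
Step 3: find(3) -> no change; set of 3 is {3}
Step 4: find(4) -> no change; set of 4 is {4}
Step 5: union(5, 3) -> merged; set of 5 now {3, 5}
Step 6: union(6, 5) -> merged; set of 6 now {3, 5, 6}
Set of 6: {3, 5, 6}; 0 is not a member.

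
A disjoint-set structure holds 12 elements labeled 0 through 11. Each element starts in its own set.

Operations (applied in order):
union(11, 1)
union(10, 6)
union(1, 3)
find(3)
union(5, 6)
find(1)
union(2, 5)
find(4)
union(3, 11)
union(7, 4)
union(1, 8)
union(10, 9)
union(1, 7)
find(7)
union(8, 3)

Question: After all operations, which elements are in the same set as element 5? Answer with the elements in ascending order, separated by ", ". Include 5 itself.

Step 1: union(11, 1) -> merged; set of 11 now {1, 11}
Step 2: union(10, 6) -> merged; set of 10 now {6, 10}
Step 3: union(1, 3) -> merged; set of 1 now {1, 3, 11}
Step 4: find(3) -> no change; set of 3 is {1, 3, 11}
Step 5: union(5, 6) -> merged; set of 5 now {5, 6, 10}
Step 6: find(1) -> no change; set of 1 is {1, 3, 11}
Step 7: union(2, 5) -> merged; set of 2 now {2, 5, 6, 10}
Step 8: find(4) -> no change; set of 4 is {4}
Step 9: union(3, 11) -> already same set; set of 3 now {1, 3, 11}
Step 10: union(7, 4) -> merged; set of 7 now {4, 7}
Step 11: union(1, 8) -> merged; set of 1 now {1, 3, 8, 11}
Step 12: union(10, 9) -> merged; set of 10 now {2, 5, 6, 9, 10}
Step 13: union(1, 7) -> merged; set of 1 now {1, 3, 4, 7, 8, 11}
Step 14: find(7) -> no change; set of 7 is {1, 3, 4, 7, 8, 11}
Step 15: union(8, 3) -> already same set; set of 8 now {1, 3, 4, 7, 8, 11}
Component of 5: {2, 5, 6, 9, 10}

Answer: 2, 5, 6, 9, 10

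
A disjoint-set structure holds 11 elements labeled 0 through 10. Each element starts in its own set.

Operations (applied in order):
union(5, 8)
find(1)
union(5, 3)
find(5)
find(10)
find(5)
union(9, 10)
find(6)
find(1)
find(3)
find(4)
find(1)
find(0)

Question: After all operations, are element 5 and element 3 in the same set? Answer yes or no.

Step 1: union(5, 8) -> merged; set of 5 now {5, 8}
Step 2: find(1) -> no change; set of 1 is {1}
Step 3: union(5, 3) -> merged; set of 5 now {3, 5, 8}
Step 4: find(5) -> no change; set of 5 is {3, 5, 8}
Step 5: find(10) -> no change; set of 10 is {10}
Step 6: find(5) -> no change; set of 5 is {3, 5, 8}
Step 7: union(9, 10) -> merged; set of 9 now {9, 10}
Step 8: find(6) -> no change; set of 6 is {6}
Step 9: find(1) -> no change; set of 1 is {1}
Step 10: find(3) -> no change; set of 3 is {3, 5, 8}
Step 11: find(4) -> no change; set of 4 is {4}
Step 12: find(1) -> no change; set of 1 is {1}
Step 13: find(0) -> no change; set of 0 is {0}
Set of 5: {3, 5, 8}; 3 is a member.

Answer: yes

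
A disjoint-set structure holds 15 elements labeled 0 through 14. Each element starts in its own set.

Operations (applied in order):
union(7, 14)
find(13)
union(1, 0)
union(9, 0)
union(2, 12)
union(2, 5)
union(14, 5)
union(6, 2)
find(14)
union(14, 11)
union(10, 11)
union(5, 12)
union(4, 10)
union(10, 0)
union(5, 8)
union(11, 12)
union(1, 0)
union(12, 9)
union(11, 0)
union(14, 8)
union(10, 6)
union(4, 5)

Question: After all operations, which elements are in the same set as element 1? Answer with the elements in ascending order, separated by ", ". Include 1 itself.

Step 1: union(7, 14) -> merged; set of 7 now {7, 14}
Step 2: find(13) -> no change; set of 13 is {13}
Step 3: union(1, 0) -> merged; set of 1 now {0, 1}
Step 4: union(9, 0) -> merged; set of 9 now {0, 1, 9}
Step 5: union(2, 12) -> merged; set of 2 now {2, 12}
Step 6: union(2, 5) -> merged; set of 2 now {2, 5, 12}
Step 7: union(14, 5) -> merged; set of 14 now {2, 5, 7, 12, 14}
Step 8: union(6, 2) -> merged; set of 6 now {2, 5, 6, 7, 12, 14}
Step 9: find(14) -> no change; set of 14 is {2, 5, 6, 7, 12, 14}
Step 10: union(14, 11) -> merged; set of 14 now {2, 5, 6, 7, 11, 12, 14}
Step 11: union(10, 11) -> merged; set of 10 now {2, 5, 6, 7, 10, 11, 12, 14}
Step 12: union(5, 12) -> already same set; set of 5 now {2, 5, 6, 7, 10, 11, 12, 14}
Step 13: union(4, 10) -> merged; set of 4 now {2, 4, 5, 6, 7, 10, 11, 12, 14}
Step 14: union(10, 0) -> merged; set of 10 now {0, 1, 2, 4, 5, 6, 7, 9, 10, 11, 12, 14}
Step 15: union(5, 8) -> merged; set of 5 now {0, 1, 2, 4, 5, 6, 7, 8, 9, 10, 11, 12, 14}
Step 16: union(11, 12) -> already same set; set of 11 now {0, 1, 2, 4, 5, 6, 7, 8, 9, 10, 11, 12, 14}
Step 17: union(1, 0) -> already same set; set of 1 now {0, 1, 2, 4, 5, 6, 7, 8, 9, 10, 11, 12, 14}
Step 18: union(12, 9) -> already same set; set of 12 now {0, 1, 2, 4, 5, 6, 7, 8, 9, 10, 11, 12, 14}
Step 19: union(11, 0) -> already same set; set of 11 now {0, 1, 2, 4, 5, 6, 7, 8, 9, 10, 11, 12, 14}
Step 20: union(14, 8) -> already same set; set of 14 now {0, 1, 2, 4, 5, 6, 7, 8, 9, 10, 11, 12, 14}
Step 21: union(10, 6) -> already same set; set of 10 now {0, 1, 2, 4, 5, 6, 7, 8, 9, 10, 11, 12, 14}
Step 22: union(4, 5) -> already same set; set of 4 now {0, 1, 2, 4, 5, 6, 7, 8, 9, 10, 11, 12, 14}
Component of 1: {0, 1, 2, 4, 5, 6, 7, 8, 9, 10, 11, 12, 14}

Answer: 0, 1, 2, 4, 5, 6, 7, 8, 9, 10, 11, 12, 14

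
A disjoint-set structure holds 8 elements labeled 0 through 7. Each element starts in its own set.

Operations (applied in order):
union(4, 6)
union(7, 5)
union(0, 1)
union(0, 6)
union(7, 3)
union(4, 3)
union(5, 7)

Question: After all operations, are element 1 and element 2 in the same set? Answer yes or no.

Answer: no

Derivation:
Step 1: union(4, 6) -> merged; set of 4 now {4, 6}
Step 2: union(7, 5) -> merged; set of 7 now {5, 7}
Step 3: union(0, 1) -> merged; set of 0 now {0, 1}
Step 4: union(0, 6) -> merged; set of 0 now {0, 1, 4, 6}
Step 5: union(7, 3) -> merged; set of 7 now {3, 5, 7}
Step 6: union(4, 3) -> merged; set of 4 now {0, 1, 3, 4, 5, 6, 7}
Step 7: union(5, 7) -> already same set; set of 5 now {0, 1, 3, 4, 5, 6, 7}
Set of 1: {0, 1, 3, 4, 5, 6, 7}; 2 is not a member.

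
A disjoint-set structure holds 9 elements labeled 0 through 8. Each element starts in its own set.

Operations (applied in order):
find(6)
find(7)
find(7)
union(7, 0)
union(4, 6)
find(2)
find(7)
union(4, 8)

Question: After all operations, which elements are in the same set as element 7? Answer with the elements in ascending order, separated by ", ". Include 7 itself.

Step 1: find(6) -> no change; set of 6 is {6}
Step 2: find(7) -> no change; set of 7 is {7}
Step 3: find(7) -> no change; set of 7 is {7}
Step 4: union(7, 0) -> merged; set of 7 now {0, 7}
Step 5: union(4, 6) -> merged; set of 4 now {4, 6}
Step 6: find(2) -> no change; set of 2 is {2}
Step 7: find(7) -> no change; set of 7 is {0, 7}
Step 8: union(4, 8) -> merged; set of 4 now {4, 6, 8}
Component of 7: {0, 7}

Answer: 0, 7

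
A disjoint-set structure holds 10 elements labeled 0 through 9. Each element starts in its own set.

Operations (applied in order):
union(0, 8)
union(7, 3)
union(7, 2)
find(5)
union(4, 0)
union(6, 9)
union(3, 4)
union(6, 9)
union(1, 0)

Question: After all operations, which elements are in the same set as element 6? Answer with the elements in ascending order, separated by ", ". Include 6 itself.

Answer: 6, 9

Derivation:
Step 1: union(0, 8) -> merged; set of 0 now {0, 8}
Step 2: union(7, 3) -> merged; set of 7 now {3, 7}
Step 3: union(7, 2) -> merged; set of 7 now {2, 3, 7}
Step 4: find(5) -> no change; set of 5 is {5}
Step 5: union(4, 0) -> merged; set of 4 now {0, 4, 8}
Step 6: union(6, 9) -> merged; set of 6 now {6, 9}
Step 7: union(3, 4) -> merged; set of 3 now {0, 2, 3, 4, 7, 8}
Step 8: union(6, 9) -> already same set; set of 6 now {6, 9}
Step 9: union(1, 0) -> merged; set of 1 now {0, 1, 2, 3, 4, 7, 8}
Component of 6: {6, 9}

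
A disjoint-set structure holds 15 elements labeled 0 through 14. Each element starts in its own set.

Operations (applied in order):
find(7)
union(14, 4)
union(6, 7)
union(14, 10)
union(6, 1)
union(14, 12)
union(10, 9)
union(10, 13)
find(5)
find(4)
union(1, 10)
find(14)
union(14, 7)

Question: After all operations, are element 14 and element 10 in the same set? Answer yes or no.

Step 1: find(7) -> no change; set of 7 is {7}
Step 2: union(14, 4) -> merged; set of 14 now {4, 14}
Step 3: union(6, 7) -> merged; set of 6 now {6, 7}
Step 4: union(14, 10) -> merged; set of 14 now {4, 10, 14}
Step 5: union(6, 1) -> merged; set of 6 now {1, 6, 7}
Step 6: union(14, 12) -> merged; set of 14 now {4, 10, 12, 14}
Step 7: union(10, 9) -> merged; set of 10 now {4, 9, 10, 12, 14}
Step 8: union(10, 13) -> merged; set of 10 now {4, 9, 10, 12, 13, 14}
Step 9: find(5) -> no change; set of 5 is {5}
Step 10: find(4) -> no change; set of 4 is {4, 9, 10, 12, 13, 14}
Step 11: union(1, 10) -> merged; set of 1 now {1, 4, 6, 7, 9, 10, 12, 13, 14}
Step 12: find(14) -> no change; set of 14 is {1, 4, 6, 7, 9, 10, 12, 13, 14}
Step 13: union(14, 7) -> already same set; set of 14 now {1, 4, 6, 7, 9, 10, 12, 13, 14}
Set of 14: {1, 4, 6, 7, 9, 10, 12, 13, 14}; 10 is a member.

Answer: yes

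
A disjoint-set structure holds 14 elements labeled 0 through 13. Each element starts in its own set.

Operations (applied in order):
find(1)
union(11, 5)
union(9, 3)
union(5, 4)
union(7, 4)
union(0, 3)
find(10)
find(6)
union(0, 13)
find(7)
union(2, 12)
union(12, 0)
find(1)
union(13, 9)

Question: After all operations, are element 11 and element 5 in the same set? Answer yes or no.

Step 1: find(1) -> no change; set of 1 is {1}
Step 2: union(11, 5) -> merged; set of 11 now {5, 11}
Step 3: union(9, 3) -> merged; set of 9 now {3, 9}
Step 4: union(5, 4) -> merged; set of 5 now {4, 5, 11}
Step 5: union(7, 4) -> merged; set of 7 now {4, 5, 7, 11}
Step 6: union(0, 3) -> merged; set of 0 now {0, 3, 9}
Step 7: find(10) -> no change; set of 10 is {10}
Step 8: find(6) -> no change; set of 6 is {6}
Step 9: union(0, 13) -> merged; set of 0 now {0, 3, 9, 13}
Step 10: find(7) -> no change; set of 7 is {4, 5, 7, 11}
Step 11: union(2, 12) -> merged; set of 2 now {2, 12}
Step 12: union(12, 0) -> merged; set of 12 now {0, 2, 3, 9, 12, 13}
Step 13: find(1) -> no change; set of 1 is {1}
Step 14: union(13, 9) -> already same set; set of 13 now {0, 2, 3, 9, 12, 13}
Set of 11: {4, 5, 7, 11}; 5 is a member.

Answer: yes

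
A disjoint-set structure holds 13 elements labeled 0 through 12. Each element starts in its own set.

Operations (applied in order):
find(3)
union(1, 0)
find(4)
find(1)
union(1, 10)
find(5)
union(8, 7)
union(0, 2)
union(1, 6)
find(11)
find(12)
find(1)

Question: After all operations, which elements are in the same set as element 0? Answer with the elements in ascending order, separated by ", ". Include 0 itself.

Answer: 0, 1, 2, 6, 10

Derivation:
Step 1: find(3) -> no change; set of 3 is {3}
Step 2: union(1, 0) -> merged; set of 1 now {0, 1}
Step 3: find(4) -> no change; set of 4 is {4}
Step 4: find(1) -> no change; set of 1 is {0, 1}
Step 5: union(1, 10) -> merged; set of 1 now {0, 1, 10}
Step 6: find(5) -> no change; set of 5 is {5}
Step 7: union(8, 7) -> merged; set of 8 now {7, 8}
Step 8: union(0, 2) -> merged; set of 0 now {0, 1, 2, 10}
Step 9: union(1, 6) -> merged; set of 1 now {0, 1, 2, 6, 10}
Step 10: find(11) -> no change; set of 11 is {11}
Step 11: find(12) -> no change; set of 12 is {12}
Step 12: find(1) -> no change; set of 1 is {0, 1, 2, 6, 10}
Component of 0: {0, 1, 2, 6, 10}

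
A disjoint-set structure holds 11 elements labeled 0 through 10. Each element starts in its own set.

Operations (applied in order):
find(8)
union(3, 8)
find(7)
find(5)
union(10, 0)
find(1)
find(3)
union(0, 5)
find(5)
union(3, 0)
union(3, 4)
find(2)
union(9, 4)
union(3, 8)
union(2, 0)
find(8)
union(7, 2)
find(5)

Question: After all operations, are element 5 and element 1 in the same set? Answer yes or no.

Answer: no

Derivation:
Step 1: find(8) -> no change; set of 8 is {8}
Step 2: union(3, 8) -> merged; set of 3 now {3, 8}
Step 3: find(7) -> no change; set of 7 is {7}
Step 4: find(5) -> no change; set of 5 is {5}
Step 5: union(10, 0) -> merged; set of 10 now {0, 10}
Step 6: find(1) -> no change; set of 1 is {1}
Step 7: find(3) -> no change; set of 3 is {3, 8}
Step 8: union(0, 5) -> merged; set of 0 now {0, 5, 10}
Step 9: find(5) -> no change; set of 5 is {0, 5, 10}
Step 10: union(3, 0) -> merged; set of 3 now {0, 3, 5, 8, 10}
Step 11: union(3, 4) -> merged; set of 3 now {0, 3, 4, 5, 8, 10}
Step 12: find(2) -> no change; set of 2 is {2}
Step 13: union(9, 4) -> merged; set of 9 now {0, 3, 4, 5, 8, 9, 10}
Step 14: union(3, 8) -> already same set; set of 3 now {0, 3, 4, 5, 8, 9, 10}
Step 15: union(2, 0) -> merged; set of 2 now {0, 2, 3, 4, 5, 8, 9, 10}
Step 16: find(8) -> no change; set of 8 is {0, 2, 3, 4, 5, 8, 9, 10}
Step 17: union(7, 2) -> merged; set of 7 now {0, 2, 3, 4, 5, 7, 8, 9, 10}
Step 18: find(5) -> no change; set of 5 is {0, 2, 3, 4, 5, 7, 8, 9, 10}
Set of 5: {0, 2, 3, 4, 5, 7, 8, 9, 10}; 1 is not a member.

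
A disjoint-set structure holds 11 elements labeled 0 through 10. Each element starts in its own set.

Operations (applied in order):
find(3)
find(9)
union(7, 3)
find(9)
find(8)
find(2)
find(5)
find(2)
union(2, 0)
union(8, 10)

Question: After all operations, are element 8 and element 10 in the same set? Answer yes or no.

Answer: yes

Derivation:
Step 1: find(3) -> no change; set of 3 is {3}
Step 2: find(9) -> no change; set of 9 is {9}
Step 3: union(7, 3) -> merged; set of 7 now {3, 7}
Step 4: find(9) -> no change; set of 9 is {9}
Step 5: find(8) -> no change; set of 8 is {8}
Step 6: find(2) -> no change; set of 2 is {2}
Step 7: find(5) -> no change; set of 5 is {5}
Step 8: find(2) -> no change; set of 2 is {2}
Step 9: union(2, 0) -> merged; set of 2 now {0, 2}
Step 10: union(8, 10) -> merged; set of 8 now {8, 10}
Set of 8: {8, 10}; 10 is a member.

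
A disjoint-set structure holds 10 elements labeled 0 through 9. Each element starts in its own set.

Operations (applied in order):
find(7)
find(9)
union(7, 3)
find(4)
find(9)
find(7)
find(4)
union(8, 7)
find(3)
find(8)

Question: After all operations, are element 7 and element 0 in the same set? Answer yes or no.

Step 1: find(7) -> no change; set of 7 is {7}
Step 2: find(9) -> no change; set of 9 is {9}
Step 3: union(7, 3) -> merged; set of 7 now {3, 7}
Step 4: find(4) -> no change; set of 4 is {4}
Step 5: find(9) -> no change; set of 9 is {9}
Step 6: find(7) -> no change; set of 7 is {3, 7}
Step 7: find(4) -> no change; set of 4 is {4}
Step 8: union(8, 7) -> merged; set of 8 now {3, 7, 8}
Step 9: find(3) -> no change; set of 3 is {3, 7, 8}
Step 10: find(8) -> no change; set of 8 is {3, 7, 8}
Set of 7: {3, 7, 8}; 0 is not a member.

Answer: no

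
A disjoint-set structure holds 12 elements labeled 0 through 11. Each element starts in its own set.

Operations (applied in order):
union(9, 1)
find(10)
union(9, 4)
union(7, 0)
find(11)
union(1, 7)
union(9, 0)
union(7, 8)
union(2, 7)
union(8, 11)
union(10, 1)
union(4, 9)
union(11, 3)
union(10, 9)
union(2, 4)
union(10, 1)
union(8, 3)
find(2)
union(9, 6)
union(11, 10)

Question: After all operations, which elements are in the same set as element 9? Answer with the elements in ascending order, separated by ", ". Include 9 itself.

Answer: 0, 1, 2, 3, 4, 6, 7, 8, 9, 10, 11

Derivation:
Step 1: union(9, 1) -> merged; set of 9 now {1, 9}
Step 2: find(10) -> no change; set of 10 is {10}
Step 3: union(9, 4) -> merged; set of 9 now {1, 4, 9}
Step 4: union(7, 0) -> merged; set of 7 now {0, 7}
Step 5: find(11) -> no change; set of 11 is {11}
Step 6: union(1, 7) -> merged; set of 1 now {0, 1, 4, 7, 9}
Step 7: union(9, 0) -> already same set; set of 9 now {0, 1, 4, 7, 9}
Step 8: union(7, 8) -> merged; set of 7 now {0, 1, 4, 7, 8, 9}
Step 9: union(2, 7) -> merged; set of 2 now {0, 1, 2, 4, 7, 8, 9}
Step 10: union(8, 11) -> merged; set of 8 now {0, 1, 2, 4, 7, 8, 9, 11}
Step 11: union(10, 1) -> merged; set of 10 now {0, 1, 2, 4, 7, 8, 9, 10, 11}
Step 12: union(4, 9) -> already same set; set of 4 now {0, 1, 2, 4, 7, 8, 9, 10, 11}
Step 13: union(11, 3) -> merged; set of 11 now {0, 1, 2, 3, 4, 7, 8, 9, 10, 11}
Step 14: union(10, 9) -> already same set; set of 10 now {0, 1, 2, 3, 4, 7, 8, 9, 10, 11}
Step 15: union(2, 4) -> already same set; set of 2 now {0, 1, 2, 3, 4, 7, 8, 9, 10, 11}
Step 16: union(10, 1) -> already same set; set of 10 now {0, 1, 2, 3, 4, 7, 8, 9, 10, 11}
Step 17: union(8, 3) -> already same set; set of 8 now {0, 1, 2, 3, 4, 7, 8, 9, 10, 11}
Step 18: find(2) -> no change; set of 2 is {0, 1, 2, 3, 4, 7, 8, 9, 10, 11}
Step 19: union(9, 6) -> merged; set of 9 now {0, 1, 2, 3, 4, 6, 7, 8, 9, 10, 11}
Step 20: union(11, 10) -> already same set; set of 11 now {0, 1, 2, 3, 4, 6, 7, 8, 9, 10, 11}
Component of 9: {0, 1, 2, 3, 4, 6, 7, 8, 9, 10, 11}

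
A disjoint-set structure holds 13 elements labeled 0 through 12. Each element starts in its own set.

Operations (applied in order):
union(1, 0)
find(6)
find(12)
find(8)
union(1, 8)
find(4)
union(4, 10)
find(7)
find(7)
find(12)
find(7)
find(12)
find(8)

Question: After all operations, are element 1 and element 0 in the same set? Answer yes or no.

Step 1: union(1, 0) -> merged; set of 1 now {0, 1}
Step 2: find(6) -> no change; set of 6 is {6}
Step 3: find(12) -> no change; set of 12 is {12}
Step 4: find(8) -> no change; set of 8 is {8}
Step 5: union(1, 8) -> merged; set of 1 now {0, 1, 8}
Step 6: find(4) -> no change; set of 4 is {4}
Step 7: union(4, 10) -> merged; set of 4 now {4, 10}
Step 8: find(7) -> no change; set of 7 is {7}
Step 9: find(7) -> no change; set of 7 is {7}
Step 10: find(12) -> no change; set of 12 is {12}
Step 11: find(7) -> no change; set of 7 is {7}
Step 12: find(12) -> no change; set of 12 is {12}
Step 13: find(8) -> no change; set of 8 is {0, 1, 8}
Set of 1: {0, 1, 8}; 0 is a member.

Answer: yes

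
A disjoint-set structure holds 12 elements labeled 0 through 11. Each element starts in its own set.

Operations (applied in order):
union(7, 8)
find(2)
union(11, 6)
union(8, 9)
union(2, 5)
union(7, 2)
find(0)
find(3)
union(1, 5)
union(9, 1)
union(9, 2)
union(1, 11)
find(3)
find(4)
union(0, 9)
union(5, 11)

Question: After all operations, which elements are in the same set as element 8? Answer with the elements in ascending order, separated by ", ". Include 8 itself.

Answer: 0, 1, 2, 5, 6, 7, 8, 9, 11

Derivation:
Step 1: union(7, 8) -> merged; set of 7 now {7, 8}
Step 2: find(2) -> no change; set of 2 is {2}
Step 3: union(11, 6) -> merged; set of 11 now {6, 11}
Step 4: union(8, 9) -> merged; set of 8 now {7, 8, 9}
Step 5: union(2, 5) -> merged; set of 2 now {2, 5}
Step 6: union(7, 2) -> merged; set of 7 now {2, 5, 7, 8, 9}
Step 7: find(0) -> no change; set of 0 is {0}
Step 8: find(3) -> no change; set of 3 is {3}
Step 9: union(1, 5) -> merged; set of 1 now {1, 2, 5, 7, 8, 9}
Step 10: union(9, 1) -> already same set; set of 9 now {1, 2, 5, 7, 8, 9}
Step 11: union(9, 2) -> already same set; set of 9 now {1, 2, 5, 7, 8, 9}
Step 12: union(1, 11) -> merged; set of 1 now {1, 2, 5, 6, 7, 8, 9, 11}
Step 13: find(3) -> no change; set of 3 is {3}
Step 14: find(4) -> no change; set of 4 is {4}
Step 15: union(0, 9) -> merged; set of 0 now {0, 1, 2, 5, 6, 7, 8, 9, 11}
Step 16: union(5, 11) -> already same set; set of 5 now {0, 1, 2, 5, 6, 7, 8, 9, 11}
Component of 8: {0, 1, 2, 5, 6, 7, 8, 9, 11}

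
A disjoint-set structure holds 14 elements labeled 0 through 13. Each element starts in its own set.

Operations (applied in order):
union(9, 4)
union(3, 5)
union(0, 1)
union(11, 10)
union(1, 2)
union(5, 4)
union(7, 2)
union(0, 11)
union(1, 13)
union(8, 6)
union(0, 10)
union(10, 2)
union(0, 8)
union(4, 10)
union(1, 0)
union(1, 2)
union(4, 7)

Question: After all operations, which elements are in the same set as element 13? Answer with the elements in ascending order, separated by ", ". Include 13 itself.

Step 1: union(9, 4) -> merged; set of 9 now {4, 9}
Step 2: union(3, 5) -> merged; set of 3 now {3, 5}
Step 3: union(0, 1) -> merged; set of 0 now {0, 1}
Step 4: union(11, 10) -> merged; set of 11 now {10, 11}
Step 5: union(1, 2) -> merged; set of 1 now {0, 1, 2}
Step 6: union(5, 4) -> merged; set of 5 now {3, 4, 5, 9}
Step 7: union(7, 2) -> merged; set of 7 now {0, 1, 2, 7}
Step 8: union(0, 11) -> merged; set of 0 now {0, 1, 2, 7, 10, 11}
Step 9: union(1, 13) -> merged; set of 1 now {0, 1, 2, 7, 10, 11, 13}
Step 10: union(8, 6) -> merged; set of 8 now {6, 8}
Step 11: union(0, 10) -> already same set; set of 0 now {0, 1, 2, 7, 10, 11, 13}
Step 12: union(10, 2) -> already same set; set of 10 now {0, 1, 2, 7, 10, 11, 13}
Step 13: union(0, 8) -> merged; set of 0 now {0, 1, 2, 6, 7, 8, 10, 11, 13}
Step 14: union(4, 10) -> merged; set of 4 now {0, 1, 2, 3, 4, 5, 6, 7, 8, 9, 10, 11, 13}
Step 15: union(1, 0) -> already same set; set of 1 now {0, 1, 2, 3, 4, 5, 6, 7, 8, 9, 10, 11, 13}
Step 16: union(1, 2) -> already same set; set of 1 now {0, 1, 2, 3, 4, 5, 6, 7, 8, 9, 10, 11, 13}
Step 17: union(4, 7) -> already same set; set of 4 now {0, 1, 2, 3, 4, 5, 6, 7, 8, 9, 10, 11, 13}
Component of 13: {0, 1, 2, 3, 4, 5, 6, 7, 8, 9, 10, 11, 13}

Answer: 0, 1, 2, 3, 4, 5, 6, 7, 8, 9, 10, 11, 13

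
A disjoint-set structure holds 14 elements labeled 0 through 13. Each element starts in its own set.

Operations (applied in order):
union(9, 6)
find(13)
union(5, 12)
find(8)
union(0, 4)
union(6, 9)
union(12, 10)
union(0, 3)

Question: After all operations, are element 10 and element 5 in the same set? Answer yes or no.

Step 1: union(9, 6) -> merged; set of 9 now {6, 9}
Step 2: find(13) -> no change; set of 13 is {13}
Step 3: union(5, 12) -> merged; set of 5 now {5, 12}
Step 4: find(8) -> no change; set of 8 is {8}
Step 5: union(0, 4) -> merged; set of 0 now {0, 4}
Step 6: union(6, 9) -> already same set; set of 6 now {6, 9}
Step 7: union(12, 10) -> merged; set of 12 now {5, 10, 12}
Step 8: union(0, 3) -> merged; set of 0 now {0, 3, 4}
Set of 10: {5, 10, 12}; 5 is a member.

Answer: yes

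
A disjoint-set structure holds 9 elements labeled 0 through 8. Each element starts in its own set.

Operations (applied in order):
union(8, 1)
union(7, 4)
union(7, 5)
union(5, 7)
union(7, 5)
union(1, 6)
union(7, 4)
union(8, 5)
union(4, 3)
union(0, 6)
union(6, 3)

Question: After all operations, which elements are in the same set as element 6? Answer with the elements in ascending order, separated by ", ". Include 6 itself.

Answer: 0, 1, 3, 4, 5, 6, 7, 8

Derivation:
Step 1: union(8, 1) -> merged; set of 8 now {1, 8}
Step 2: union(7, 4) -> merged; set of 7 now {4, 7}
Step 3: union(7, 5) -> merged; set of 7 now {4, 5, 7}
Step 4: union(5, 7) -> already same set; set of 5 now {4, 5, 7}
Step 5: union(7, 5) -> already same set; set of 7 now {4, 5, 7}
Step 6: union(1, 6) -> merged; set of 1 now {1, 6, 8}
Step 7: union(7, 4) -> already same set; set of 7 now {4, 5, 7}
Step 8: union(8, 5) -> merged; set of 8 now {1, 4, 5, 6, 7, 8}
Step 9: union(4, 3) -> merged; set of 4 now {1, 3, 4, 5, 6, 7, 8}
Step 10: union(0, 6) -> merged; set of 0 now {0, 1, 3, 4, 5, 6, 7, 8}
Step 11: union(6, 3) -> already same set; set of 6 now {0, 1, 3, 4, 5, 6, 7, 8}
Component of 6: {0, 1, 3, 4, 5, 6, 7, 8}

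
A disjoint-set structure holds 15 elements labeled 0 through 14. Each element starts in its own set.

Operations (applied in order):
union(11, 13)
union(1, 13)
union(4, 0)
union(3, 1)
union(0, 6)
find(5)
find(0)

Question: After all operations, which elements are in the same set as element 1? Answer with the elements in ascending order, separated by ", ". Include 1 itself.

Answer: 1, 3, 11, 13

Derivation:
Step 1: union(11, 13) -> merged; set of 11 now {11, 13}
Step 2: union(1, 13) -> merged; set of 1 now {1, 11, 13}
Step 3: union(4, 0) -> merged; set of 4 now {0, 4}
Step 4: union(3, 1) -> merged; set of 3 now {1, 3, 11, 13}
Step 5: union(0, 6) -> merged; set of 0 now {0, 4, 6}
Step 6: find(5) -> no change; set of 5 is {5}
Step 7: find(0) -> no change; set of 0 is {0, 4, 6}
Component of 1: {1, 3, 11, 13}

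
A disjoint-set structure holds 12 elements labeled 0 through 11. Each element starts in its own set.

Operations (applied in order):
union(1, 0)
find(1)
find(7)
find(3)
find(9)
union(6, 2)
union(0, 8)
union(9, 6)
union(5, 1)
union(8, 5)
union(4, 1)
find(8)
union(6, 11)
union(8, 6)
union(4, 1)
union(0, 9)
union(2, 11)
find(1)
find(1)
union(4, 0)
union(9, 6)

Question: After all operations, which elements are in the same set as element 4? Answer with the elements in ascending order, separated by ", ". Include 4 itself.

Step 1: union(1, 0) -> merged; set of 1 now {0, 1}
Step 2: find(1) -> no change; set of 1 is {0, 1}
Step 3: find(7) -> no change; set of 7 is {7}
Step 4: find(3) -> no change; set of 3 is {3}
Step 5: find(9) -> no change; set of 9 is {9}
Step 6: union(6, 2) -> merged; set of 6 now {2, 6}
Step 7: union(0, 8) -> merged; set of 0 now {0, 1, 8}
Step 8: union(9, 6) -> merged; set of 9 now {2, 6, 9}
Step 9: union(5, 1) -> merged; set of 5 now {0, 1, 5, 8}
Step 10: union(8, 5) -> already same set; set of 8 now {0, 1, 5, 8}
Step 11: union(4, 1) -> merged; set of 4 now {0, 1, 4, 5, 8}
Step 12: find(8) -> no change; set of 8 is {0, 1, 4, 5, 8}
Step 13: union(6, 11) -> merged; set of 6 now {2, 6, 9, 11}
Step 14: union(8, 6) -> merged; set of 8 now {0, 1, 2, 4, 5, 6, 8, 9, 11}
Step 15: union(4, 1) -> already same set; set of 4 now {0, 1, 2, 4, 5, 6, 8, 9, 11}
Step 16: union(0, 9) -> already same set; set of 0 now {0, 1, 2, 4, 5, 6, 8, 9, 11}
Step 17: union(2, 11) -> already same set; set of 2 now {0, 1, 2, 4, 5, 6, 8, 9, 11}
Step 18: find(1) -> no change; set of 1 is {0, 1, 2, 4, 5, 6, 8, 9, 11}
Step 19: find(1) -> no change; set of 1 is {0, 1, 2, 4, 5, 6, 8, 9, 11}
Step 20: union(4, 0) -> already same set; set of 4 now {0, 1, 2, 4, 5, 6, 8, 9, 11}
Step 21: union(9, 6) -> already same set; set of 9 now {0, 1, 2, 4, 5, 6, 8, 9, 11}
Component of 4: {0, 1, 2, 4, 5, 6, 8, 9, 11}

Answer: 0, 1, 2, 4, 5, 6, 8, 9, 11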